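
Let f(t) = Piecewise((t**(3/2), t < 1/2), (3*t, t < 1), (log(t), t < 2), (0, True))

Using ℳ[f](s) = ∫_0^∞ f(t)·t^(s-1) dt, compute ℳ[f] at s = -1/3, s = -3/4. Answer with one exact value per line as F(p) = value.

F(-1/3) = -9*2**(2/3)/2 - 9*2**(1/3)/4 - 3*2**(2/3)*log(2)/2 + 3*2**(5/6)/14 + 27/2
F(-3/4) = -6*2**(3/4) - 2*2**(1/4)*log(2)/3 - 2*2**(1/4)/9 + 124/9

cuts at 1/2, 1: linearity sums the 3 kernel integrals
between 0 and 1/2 the integrand is t**(3/2)·t^(s-1)
over [1/2, 1), the kernel integral of 3*t enters the sum
over [1, 2), the kernel integral of log(t) enters the sum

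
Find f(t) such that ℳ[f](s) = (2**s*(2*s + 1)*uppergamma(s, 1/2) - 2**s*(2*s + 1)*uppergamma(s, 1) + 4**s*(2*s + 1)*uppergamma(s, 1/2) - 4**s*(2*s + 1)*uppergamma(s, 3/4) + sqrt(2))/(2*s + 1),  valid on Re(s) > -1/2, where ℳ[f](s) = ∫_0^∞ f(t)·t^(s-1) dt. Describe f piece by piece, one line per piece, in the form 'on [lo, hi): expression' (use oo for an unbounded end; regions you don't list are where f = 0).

on [0, 1): sqrt(2)*sqrt(t)/2
on [1, 2): exp(-t/2)
on [2, 3): exp(-t/4)

remove the common scale on t first: sqrt(t) on [0, 1/2); exp(-t) on [1/2, 1); exp(-t/2) on [1, 3/2)
slice at 1, 2, transform all 3 pieces, and sum them
∫ over [0, 1) of sqrt(2)*sqrt(t)/2·t^(s-1) joins the sum
segment [1, 2) carries exp(-t/2); integrate it
segment [2, 3) carries exp(-t/4); integrate it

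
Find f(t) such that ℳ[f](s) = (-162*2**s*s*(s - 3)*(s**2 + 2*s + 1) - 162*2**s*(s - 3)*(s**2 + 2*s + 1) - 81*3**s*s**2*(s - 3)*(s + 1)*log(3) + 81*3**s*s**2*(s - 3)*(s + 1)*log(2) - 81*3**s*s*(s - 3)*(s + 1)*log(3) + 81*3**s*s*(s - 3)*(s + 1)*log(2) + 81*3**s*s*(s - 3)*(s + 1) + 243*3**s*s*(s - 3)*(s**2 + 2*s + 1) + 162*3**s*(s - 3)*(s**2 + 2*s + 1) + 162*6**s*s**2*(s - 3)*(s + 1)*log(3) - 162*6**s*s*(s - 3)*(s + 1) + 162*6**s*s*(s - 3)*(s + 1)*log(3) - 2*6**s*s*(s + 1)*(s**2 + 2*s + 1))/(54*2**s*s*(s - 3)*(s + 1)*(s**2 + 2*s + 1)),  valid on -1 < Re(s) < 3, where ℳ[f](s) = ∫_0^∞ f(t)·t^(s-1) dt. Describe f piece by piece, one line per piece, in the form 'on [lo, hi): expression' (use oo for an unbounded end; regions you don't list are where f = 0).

on [0, 1): t
on [1, 3/2): t + 3
on [3/2, 3): t*log(t)
on [3, oo): t**(-3)

breakpoints 1, 3/2, 3: one integral from each of the 4 segments
on [0, 1): add ∫ t·t^(s-1) dt
segment [1, 3/2) carries (t + 3); integrate it
piece [3/2, 3): integrate t*log(t) against the kernel
the [3, ∞) slice contributes ∫ t**(-3)·t^(s-1) dt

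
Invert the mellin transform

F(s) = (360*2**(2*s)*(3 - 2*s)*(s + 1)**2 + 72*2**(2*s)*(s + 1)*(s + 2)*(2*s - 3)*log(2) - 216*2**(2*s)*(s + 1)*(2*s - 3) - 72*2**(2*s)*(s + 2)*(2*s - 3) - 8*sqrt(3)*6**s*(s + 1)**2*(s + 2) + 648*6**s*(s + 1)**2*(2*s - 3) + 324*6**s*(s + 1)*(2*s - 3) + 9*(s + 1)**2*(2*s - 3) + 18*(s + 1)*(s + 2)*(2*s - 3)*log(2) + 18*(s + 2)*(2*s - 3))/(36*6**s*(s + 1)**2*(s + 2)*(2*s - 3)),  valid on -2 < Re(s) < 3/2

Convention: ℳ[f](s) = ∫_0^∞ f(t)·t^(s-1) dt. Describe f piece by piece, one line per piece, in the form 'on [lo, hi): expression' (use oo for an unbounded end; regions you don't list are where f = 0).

invert the common scale on t to get t**2 on [0, 1/2); t*log(t) on [1/2, 2); t*(t + 3) on [2, 3); …
strip the shared t-power: t on [0, 1/2); log(t) on [1/2, 2); t + 3 on [2, 3); …
cuts at 1/6, 2/3, 1: linearity sums the 4 kernel integrals
∫ 9*t**2·t^(s-1) over [0, 1/6)
∫ over [1/6, 2/3) of 3*t*log(3*t)·t^(s-1) joins the sum
over [2/3, 1), the kernel integral of 3*t*(3*t + 3) enters the sum
on [1, ∞) integrate f = sqrt(3)/(9*t**(3/2)) against the kernel

on [0, 1/6): 9*t**2
on [1/6, 2/3): 3*t*log(3*t)
on [2/3, 1): 3*t*(3*t + 3)
on [1, oo): sqrt(3)/(9*t**(3/2))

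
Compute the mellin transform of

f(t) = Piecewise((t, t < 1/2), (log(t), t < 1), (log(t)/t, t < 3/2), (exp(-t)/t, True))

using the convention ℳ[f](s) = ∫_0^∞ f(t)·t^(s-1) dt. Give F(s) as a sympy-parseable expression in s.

(6*2**s*(s - 1)**2*(s + 1)*(2*s + (s - 1)**2 - 1)*uppergamma(s - 1, 3/2) - 6*2**s*(s - 1)**2*(s + 1) + 6*2**s*(s + 1)*(2*s + (s - 1)**2 - 1) + 3**s*(s - 1)*(s + 1)*(-4*log(2) + 4*log(3))*(2*s + (s - 1)**2 - 1) - 4*3**s*(s + 1)*(2*s + (s - 1)**2 - 1) + 6*(s - 1)**3*(s + 1)*log(2) + 6*(s - 1)**2*(s + 1)*log(2) + 6*(s - 1)**2*(s + 1) + 3*(s - 1)**2*(2*s + (s - 1)**2 - 1))/(6*2**s*(s - 1)**2*(s + 1)*(2*s + (s - 1)**2 - 1))
  Re(s) > -1

strip the shared t-power: t**2 on [0, 1/2); t*log(t) on [1/2, 1); log(t) on [1, 3/2); …
slice at 1/2, 1, 3/2, transform all 4 pieces, and sum them
for t in [0, 1/2): the term is ∫ t·t^(s-1)
segment 1/2 to 1 holds log(t); add its integral
on [1, 3/2) integrate f = log(t)/t against the kernel
∫ over [3/2, ∞) of exp(-t)/t·t^(s-1) joins the sum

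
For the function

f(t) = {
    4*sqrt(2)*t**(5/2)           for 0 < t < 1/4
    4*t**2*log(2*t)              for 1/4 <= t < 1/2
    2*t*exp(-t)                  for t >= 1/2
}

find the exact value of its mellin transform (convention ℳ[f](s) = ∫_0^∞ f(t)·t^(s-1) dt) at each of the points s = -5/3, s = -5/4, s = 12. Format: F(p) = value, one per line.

undo the common scale on t: t**(5/2) on [0, 1/2); t**2*log(t) on [1/2, 1); t*exp(-t/2) on [1, ∞)
the shared t-power comes off first: sqrt(t) on [0, 1/2); log(t) on [1/2, 1); exp(-t/2)/t on [1, ∞)
peel off the shared t-power: t**(3/2) on [0, 1/2); t*log(t) on [1/2, 1); exp(-t/2) on [1, ∞)
decompose at 1/4, 1/2; ℳ[f](s) sums the 3 pieces' integrals
on [0, 1/4): add ∫ 4*sqrt(2)*t**(5/2)·t^(s-1) dt
segment [1/4, 1/2) carries 4*t**2*log(2*t); integrate it
segment 1/2 to ∞ holds 2*t*exp(-t); add its integral

F(-5/3) = 2**(1/3)*(-90*2**(1/3) + 5*2**(2/3)*uppergamma(-2/3, 1/2) + 6*sqrt(2) + 30*log(2) + 90)/5
F(-5/4) = -32*2**(1/4)/9 + 4/5 + 2*uppergamma(-1/4, 1/2) + 4*sqrt(2)*log(2)/3 + 16*sqrt(2)/9
F(12) = -16383/13153337344 + sqrt(2)/1946157056 + log(2)/939524096 + 3234775558633*exp(-1/2)/2048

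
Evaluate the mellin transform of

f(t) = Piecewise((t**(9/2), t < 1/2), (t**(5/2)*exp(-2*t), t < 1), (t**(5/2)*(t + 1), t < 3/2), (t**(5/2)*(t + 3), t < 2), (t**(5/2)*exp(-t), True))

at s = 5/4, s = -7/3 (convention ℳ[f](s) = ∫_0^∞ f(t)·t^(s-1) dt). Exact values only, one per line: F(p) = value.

reversing the shared t-power: t**(5/2) on [0, 1/2); sqrt(t)*exp(-2*t) on [1/2, 1); sqrt(t)*(t + 1) on [1, 3/2); …
strip the shared t-power: t**2 on [0, 1/2); exp(-2*t) on [1/2, 1); t + 1 on [1, 3/2); …
integrate the 5 segments split at 1/2, 1, 3/2, 2, then add the results
between 0 and 1/2 the integrand is t**(9/2)·t^(s-1)
for t in [1/2, 1): the term is ∫ t**(5/2)*exp(-2*t)·t^(s-1)
[1, 3/2) adds the kernel integral of t**(5/2)*(t + 1)
on [3/2, 2) integrate f = t**(5/2)*(t + 3) against the kernel
piece [2, ∞): integrate t**(5/2)*exp(-t) against the kernel

F(5/4) = 2**(1/4)*(-94392*3**(3/4) - 25024*2**(3/4) - 6555*uppergamma(15/4, 2) + 285 + 6555*uppergamma(15/4, 1) + 52440*2**(3/4)*uppergamma(15/4, 2) + 1024512*sqrt(2))/104880
F(-7/3) = 2**(5/6)*(-2184*3**(1/6) - 1248*2**(1/6) - 182*uppergamma(1/6, 2) + 182*2**(1/6)*uppergamma(1/6, 2) + 21 + 182*uppergamma(1/6, 1) + 3588*2**(1/3))/364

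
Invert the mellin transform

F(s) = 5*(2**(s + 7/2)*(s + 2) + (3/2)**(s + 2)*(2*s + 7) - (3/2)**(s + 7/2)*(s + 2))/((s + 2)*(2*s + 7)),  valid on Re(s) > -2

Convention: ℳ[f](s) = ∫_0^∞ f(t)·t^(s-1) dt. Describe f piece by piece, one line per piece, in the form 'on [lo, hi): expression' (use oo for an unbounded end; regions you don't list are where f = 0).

on [0, 3/2): 5*t**2
on [3/2, 2): 5*t**(7/2)/2

linearity at 3/2 turns ℳ[f](s) into 2 summed integrals
segment 0 to 3/2 holds 5*t**2; add its integral
∫ 5*t**(7/2)/2·t^(s-1) over [3/2, 2)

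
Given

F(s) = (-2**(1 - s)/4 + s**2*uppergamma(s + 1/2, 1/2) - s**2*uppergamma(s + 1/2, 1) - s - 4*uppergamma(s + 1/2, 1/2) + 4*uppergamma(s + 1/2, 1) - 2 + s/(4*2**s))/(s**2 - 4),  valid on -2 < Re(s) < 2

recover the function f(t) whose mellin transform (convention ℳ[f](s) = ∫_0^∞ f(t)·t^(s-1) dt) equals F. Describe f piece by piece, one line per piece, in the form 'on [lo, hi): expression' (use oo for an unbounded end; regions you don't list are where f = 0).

on [0, 1/2): t**2
on [1/2, 1): sqrt(t)*exp(-t)
on [1, oo): t**(-2)

invert the shared t-power to get t**(3/2) on [0, 1/2); exp(-t) on [1/2, 1); t**(-5/2) on [1, ∞)
split f at 1/2, 1: ℳ[f](s) collects 3 kernel integrals
segment 0 to 1/2 holds t**2; add its integral
the [1/2, 1) slice contributes ∫ sqrt(t)*exp(-t)·t^(s-1) dt
[1, ∞) adds the kernel integral of t**(-2)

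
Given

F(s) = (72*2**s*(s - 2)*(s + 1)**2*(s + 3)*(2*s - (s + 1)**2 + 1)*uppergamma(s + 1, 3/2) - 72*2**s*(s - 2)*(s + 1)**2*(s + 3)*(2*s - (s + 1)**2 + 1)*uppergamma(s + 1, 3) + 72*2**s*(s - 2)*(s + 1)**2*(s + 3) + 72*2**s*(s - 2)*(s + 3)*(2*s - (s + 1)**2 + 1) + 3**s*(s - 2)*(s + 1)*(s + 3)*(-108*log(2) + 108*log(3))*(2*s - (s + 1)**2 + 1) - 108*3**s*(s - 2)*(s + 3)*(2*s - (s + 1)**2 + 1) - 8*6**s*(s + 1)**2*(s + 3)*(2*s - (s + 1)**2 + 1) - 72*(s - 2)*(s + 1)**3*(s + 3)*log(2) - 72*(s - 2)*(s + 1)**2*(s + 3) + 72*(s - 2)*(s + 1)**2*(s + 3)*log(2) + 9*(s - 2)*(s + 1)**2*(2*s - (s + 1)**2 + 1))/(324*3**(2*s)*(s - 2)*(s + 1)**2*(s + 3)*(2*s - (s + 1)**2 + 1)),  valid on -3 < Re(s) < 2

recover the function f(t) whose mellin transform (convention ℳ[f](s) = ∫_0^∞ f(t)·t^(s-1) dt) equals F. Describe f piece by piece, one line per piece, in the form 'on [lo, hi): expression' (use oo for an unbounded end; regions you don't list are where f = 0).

strip the shared t-power: 81*t**2/4 on [0, 1/9); 2*log(9*t/2)/(9*t) on [1/9, 2/9); log(9*t/2) on [2/9, 1/3); …
peel off the common scale on t: 9*t**2 on [0, 1/6); log(3*t)/(3*t) on [1/6, 1/3); log(3*t) on [1/3, 1/2); …
invert the common scale on t to get t**2 on [0, 1/2); log(t)/t on [1/2, 1); log(t) on [1, 3/2); …
decompose at 1/9, 2/9, 1/3, 2/3; ℳ[f](s) sums the 5 pieces' integrals
between 0 and 1/9 the integrand is 81*t**3/4·t^(s-1)
over [1/9, 2/9), the kernel integral of 2*log(9*t/2)/9 enters the sum
for t in [2/9, 1/3): the term is ∫ t*log(9*t/2)·t^(s-1)
for t in [1/3, 2/3): the term is ∫ t*exp(-9*t/2)·t^(s-1)
for t in [2/3, ∞): the term is ∫ 8/(729*t**2)·t^(s-1)

on [0, 1/9): 81*t**3/4
on [1/9, 2/9): 2*log(9*t/2)/9
on [2/9, 1/3): t*log(9*t/2)
on [1/3, 2/3): t*exp(-9*t/2)
on [2/3, oo): 8/(729*t**2)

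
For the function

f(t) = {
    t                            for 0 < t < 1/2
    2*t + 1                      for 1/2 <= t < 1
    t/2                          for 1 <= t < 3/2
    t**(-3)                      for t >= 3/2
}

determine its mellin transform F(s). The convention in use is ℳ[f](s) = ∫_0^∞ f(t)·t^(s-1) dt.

(270*2**s*s**2 - 702*2**s*s - 324*2**s + 49*3**s*s**2 - 275*3**s*s - 162*s**2 + 378*s + 324)/(108*2**s*s*(s**2 - 2*s - 3))
  -1 < Re(s) < 3

treat the 4 regions marked off by 1/2, 1, 3/2 separately and sum
the [0, 1/2) slice contributes ∫ t·t^(s-1) dt
segment [1/2, 1) carries (2*t + 1); integrate it
∫ over [1, 3/2) of t/2·t^(s-1) joins the sum
the [3/2, ∞) slice contributes ∫ t**(-3)·t^(s-1) dt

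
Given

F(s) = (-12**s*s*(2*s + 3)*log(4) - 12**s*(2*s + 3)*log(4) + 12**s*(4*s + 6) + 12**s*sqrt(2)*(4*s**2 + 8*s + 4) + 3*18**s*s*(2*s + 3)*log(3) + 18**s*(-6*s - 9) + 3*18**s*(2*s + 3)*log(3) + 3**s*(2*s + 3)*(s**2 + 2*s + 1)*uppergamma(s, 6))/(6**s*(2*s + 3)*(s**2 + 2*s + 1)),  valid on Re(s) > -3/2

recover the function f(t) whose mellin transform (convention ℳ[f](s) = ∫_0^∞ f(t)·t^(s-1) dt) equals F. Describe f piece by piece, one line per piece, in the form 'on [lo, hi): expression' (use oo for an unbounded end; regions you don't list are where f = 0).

on [0, 2): t**(3/2)
on [2, 3): t*log(t)
on [3, oo): exp(-2*t)

breakpoints 2, 3: one integral from each of the 3 segments
[0, 2) adds the kernel integral of t**(3/2)
∫ t*log(t)·t^(s-1) over [2, 3)
segment [3, ∞) carries exp(-2*t); integrate it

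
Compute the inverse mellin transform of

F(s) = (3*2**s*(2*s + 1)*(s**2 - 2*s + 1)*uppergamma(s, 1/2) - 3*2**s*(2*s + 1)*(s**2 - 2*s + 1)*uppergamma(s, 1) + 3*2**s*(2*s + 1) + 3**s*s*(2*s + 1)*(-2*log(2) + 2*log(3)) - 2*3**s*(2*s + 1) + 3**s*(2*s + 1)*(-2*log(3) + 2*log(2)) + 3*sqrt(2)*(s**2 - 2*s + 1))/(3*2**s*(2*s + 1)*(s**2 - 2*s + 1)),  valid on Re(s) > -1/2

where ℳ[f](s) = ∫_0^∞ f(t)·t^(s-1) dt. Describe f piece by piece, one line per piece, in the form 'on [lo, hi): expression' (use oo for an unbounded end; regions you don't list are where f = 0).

on [0, 1/2): sqrt(t)
on [1/2, 1): exp(-t)
on [1, 3/2): log(t)/t

cuts at 1/2, 1: linearity sums the 3 kernel integrals
[0, 1/2) adds the kernel integral of sqrt(t)
∫ exp(-t)·t^(s-1) over [1/2, 1)
the [1, 3/2) slice contributes ∫ log(t)/t·t^(s-1) dt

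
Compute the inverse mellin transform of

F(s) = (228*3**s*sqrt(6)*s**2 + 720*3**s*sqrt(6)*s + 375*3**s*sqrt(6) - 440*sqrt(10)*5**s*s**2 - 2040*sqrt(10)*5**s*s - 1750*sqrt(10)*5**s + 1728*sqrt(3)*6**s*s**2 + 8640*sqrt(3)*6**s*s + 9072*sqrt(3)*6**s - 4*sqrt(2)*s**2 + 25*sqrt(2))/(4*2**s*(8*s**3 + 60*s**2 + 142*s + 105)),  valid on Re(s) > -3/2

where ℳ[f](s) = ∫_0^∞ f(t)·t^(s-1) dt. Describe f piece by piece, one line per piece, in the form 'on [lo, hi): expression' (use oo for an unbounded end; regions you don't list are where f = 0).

split f at 1/2, 3/2, 5/2: ℳ[f](s) collects 4 kernel integrals
∫ t**(3/2)·t^(s-1) over [0, 1/2)
∫ over [1/2, 3/2) of 6*t**(7/2)·t^(s-1) joins the sum
on [3/2, 5/2) integrate f = 4*t**(3/2) against the kernel
on [5/2, 3) integrate f = 6*t**(5/2) against the kernel

on [0, 1/2): t**(3/2)
on [1/2, 3/2): 6*t**(7/2)
on [3/2, 5/2): 4*t**(3/2)
on [5/2, 3): 6*t**(5/2)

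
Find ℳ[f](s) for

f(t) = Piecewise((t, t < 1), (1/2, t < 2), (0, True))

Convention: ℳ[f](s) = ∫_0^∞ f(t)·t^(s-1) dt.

(2**s*(s + 1) + s - 1)/(2*s*(s + 1))
  Re(s) > -1

summing 2 kernel integrals split by 1 yields ℳ[f](s)
for t in [0, 1): the term is ∫ t·t^(s-1)
over [1, 2), the kernel integral of 1/2 enters the sum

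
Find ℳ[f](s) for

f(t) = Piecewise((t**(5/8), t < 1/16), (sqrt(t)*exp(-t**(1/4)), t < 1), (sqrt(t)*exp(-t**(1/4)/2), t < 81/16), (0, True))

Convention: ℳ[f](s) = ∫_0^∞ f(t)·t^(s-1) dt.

(2**(4*s + 2)*(8*s + 5)*uppergamma(4*s + 2, 1/2) - 2**(4*s + 2)*(8*s + 5)*uppergamma(4*s + 2, 1) + 2**(8*s + 4)*(8*s + 5)*uppergamma(4*s + 2, 1/2) - 2**(8*s + 4)*(8*s + 5)*uppergamma(4*s + 2, 3/4) + sqrt(2))/(2**(4*s)*(8*s + 5))
  Re(s) > -5/8

invert the power substitution to get t**(5/4) on [0, 1/4); t*exp(-sqrt(t)) on [1/4, 1); t*exp(-sqrt(t)/2) on [1, 9/4)
invert the power substitution to get t**(5/2) on [0, 1/2); t**2*exp(-t) on [1/2, 1); t**2*exp(-t/2) on [1, 3/2)
strip the shared t-power: sqrt(t) on [0, 1/2); exp(-t) on [1/2, 1); exp(-t/2) on [1, 3/2)
along the cuts 1/16, 1, ℳ[f](s) splits into 3 integrals
segment [0, 1/16) carries t**(5/8); integrate it
∫ sqrt(t)*exp(-t**(1/4))·t^(s-1) over [1/16, 1)
[1, 81/16) adds the kernel integral of sqrt(t)*exp(-t**(1/4)/2)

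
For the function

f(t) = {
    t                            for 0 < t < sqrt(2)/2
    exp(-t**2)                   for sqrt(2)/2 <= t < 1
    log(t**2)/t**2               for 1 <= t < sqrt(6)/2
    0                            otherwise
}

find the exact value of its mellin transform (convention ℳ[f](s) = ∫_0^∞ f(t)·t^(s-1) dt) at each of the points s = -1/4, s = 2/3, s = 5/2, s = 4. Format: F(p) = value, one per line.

undo the power substitution: sqrt(t) on [0, 1/2); exp(-t) on [1/2, 1); log(t)/t on [1, 3/2)
decompose at sqrt(2)/2, 1; ℳ[f](s) sums the 3 pieces' integrals
∫ t·t^(s-1) over [0, sqrt(2)/2)
over [sqrt(2)/2, 1), the kernel integral of exp(-t**2) enters the sum
piece [1, sqrt(6)/2): integrate log(t**2)/t**2 against the kernel

F(-1/4) = -8*2**(1/8)*3**(7/8)*log(3)/81 - 64*2**(1/8)*3**(7/8)/729 - uppergamma(-1/8, 1)/2 + 8*2**(1/8)*3**(7/8)*log(2)/81 + uppergamma(-1/8, 1/2)/2 + 32/81 + 2*2**(5/8)/3
F(2/3) = -3*2**(2/3)*3**(1/3)/8 - 2**(2/3)*3**(1/3)*log(3)/4 - uppergamma(1/3, 1)/2 + uppergamma(1/3, 1/2)/2 + 3*2**(1/6)/10 + 2**(2/3)*3**(1/3)*log(2)/4 + 9/8
F(5/2) = -4*2**(3/4)*3**(1/4) - uppergamma(5/4, 1)/2 + 2**(1/4)/14 + uppergamma(5/4, 1/2)/2 + log(3**(2**(3/4)*3**(1/4))/2**(2**(3/4)*3**(1/4))) + 8
F(4) = -exp(-1) - 1/4 + sqrt(2)/40 + log(205891132094649/1073741824)/40 + 3*exp(-1/2)/4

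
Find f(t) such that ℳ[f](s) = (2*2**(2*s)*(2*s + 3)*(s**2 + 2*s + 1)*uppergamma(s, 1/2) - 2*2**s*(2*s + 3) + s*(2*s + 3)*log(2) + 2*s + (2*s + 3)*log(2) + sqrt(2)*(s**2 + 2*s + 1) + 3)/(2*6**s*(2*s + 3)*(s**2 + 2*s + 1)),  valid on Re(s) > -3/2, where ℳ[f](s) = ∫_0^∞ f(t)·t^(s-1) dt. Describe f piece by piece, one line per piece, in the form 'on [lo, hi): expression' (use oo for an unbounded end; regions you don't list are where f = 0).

reversing the common scale on t: t**(3/2) on [0, 1/2); t*log(t) on [1/2, 1); exp(-t/2) on [1, ∞)
summing 3 kernel integrals split by 1/6, 1/3 yields ℳ[f](s)
over [0, 1/6), the kernel integral of 3*sqrt(3)*t**(3/2) enters the sum
on [1/6, 1/3) integrate f = 3*t*log(3*t) against the kernel
over [1/3, ∞), the kernel integral of exp(-3*t/2) enters the sum

on [0, 1/6): 3*sqrt(3)*t**(3/2)
on [1/6, 1/3): 3*t*log(3*t)
on [1/3, oo): exp(-3*t/2)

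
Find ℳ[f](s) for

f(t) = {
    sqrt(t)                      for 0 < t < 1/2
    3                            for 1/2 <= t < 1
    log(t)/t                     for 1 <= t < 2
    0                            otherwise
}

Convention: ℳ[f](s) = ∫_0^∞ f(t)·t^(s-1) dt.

the shared t-power comes off first: t**(3/2) on [0, 1/2); 3*t on [1/2, 1); log(t) on [1, 2)
split f at 1/2, 1: ℳ[f](s) collects 3 kernel integrals
on [0, 1/2): add ∫ sqrt(t)·t^(s-1) dt
piece [1/2, 1): integrate 3 against the kernel
for t in [1, 2): the term is ∫ log(t)/t·t^(s-1)

(2*2**s*s*(2*s + 1) + 6*2**s*(s - 1)**2*(2*s + 1) + 4**s*s*(s - 1)*(2*s + 1)*log(2) - 4**s*s*(2*s + 1) + 2*sqrt(2)*s*(s - 1)**2 - 6*(s - 1)**2*(2*s + 1))/(2*2**s*s*(s - 1)**2*(2*s + 1))
  Re(s) > -1/2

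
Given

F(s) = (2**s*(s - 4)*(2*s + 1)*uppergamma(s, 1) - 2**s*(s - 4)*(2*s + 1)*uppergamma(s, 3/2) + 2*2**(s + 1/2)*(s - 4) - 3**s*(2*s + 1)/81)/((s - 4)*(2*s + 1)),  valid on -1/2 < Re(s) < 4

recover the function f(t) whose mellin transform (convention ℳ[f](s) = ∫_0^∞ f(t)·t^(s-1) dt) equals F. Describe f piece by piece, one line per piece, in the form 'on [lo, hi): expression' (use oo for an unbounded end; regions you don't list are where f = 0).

on [0, 2): sqrt(t)
on [2, 3): exp(-t/2)
on [3, oo): t**(-4)

decompose at 2, 3; ℳ[f](s) sums the 3 pieces' integrals
over [0, 2), the kernel integral of sqrt(t) enters the sum
∫ over [2, 3) of exp(-t/2)·t^(s-1) joins the sum
piece [3, ∞): integrate t**(-4) against the kernel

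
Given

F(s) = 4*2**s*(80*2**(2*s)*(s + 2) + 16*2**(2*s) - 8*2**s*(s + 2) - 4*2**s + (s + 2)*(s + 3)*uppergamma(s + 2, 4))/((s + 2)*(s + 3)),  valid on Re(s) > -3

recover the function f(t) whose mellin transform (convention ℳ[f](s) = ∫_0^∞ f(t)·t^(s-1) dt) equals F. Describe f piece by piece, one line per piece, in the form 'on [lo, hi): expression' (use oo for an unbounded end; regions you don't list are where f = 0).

on [0, 4): t**3/4
on [4, 8): t**2*(t/2 + 1)
on [8, oo): t**2*exp(-t/2)

undo the shared t-power: t/4 on [0, 4); t/2 + 1 on [4, 8); exp(-t/2) on [8, ∞)
strip the common scale on t: t/2 on [0, 2); t + 1 on [2, 4); exp(-t) on [4, ∞)
the common scale on t comes off first: t on [0, 1); 2*t + 1 on [1, 2); exp(-2*t) on [2, ∞)
f breaks at 4, 8 into 3 integrals to sum
[0, 4) adds the kernel integral of t**3/4
∫ over [4, 8) of t**2*(t/2 + 1)·t^(s-1) joins the sum
the [8, ∞) slice contributes ∫ t**2*exp(-t/2)·t^(s-1) dt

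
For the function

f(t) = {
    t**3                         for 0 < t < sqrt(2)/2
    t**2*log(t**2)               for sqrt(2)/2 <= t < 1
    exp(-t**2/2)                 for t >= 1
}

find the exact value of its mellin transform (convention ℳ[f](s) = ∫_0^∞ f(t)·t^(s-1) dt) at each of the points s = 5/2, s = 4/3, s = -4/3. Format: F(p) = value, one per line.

F(5/2) = -8/81 + 2**(3/4)/81 + 2**(1/4)/44 + 2**(3/4)*log(2)/36 + 2**(1/4)*uppergamma(5/4, 1/2)
F(4/3) = 2**(1/3)*(-234*2**(2/3) + 75*sqrt(2) + 117 + 195*log(2) + 1300*2**(1/3)*uppergamma(2/3, 1/2))/2600
F(-4/3) = 2**(2/3)*(-90*2**(1/3) + 5*2**(2/3)*uppergamma(-2/3, 1/2) + 6*sqrt(2) + 30*log(2) + 90)/40

reversing the power substitution: t**(3/2) on [0, 1/2); t*log(t) on [1/2, 1); exp(-t/2) on [1, ∞)
breakpoints sqrt(2)/2, 1: one integral from each of the 3 segments
segment [0, sqrt(2)/2) carries t**3; integrate it
over [sqrt(2)/2, 1), the kernel integral of t**2*log(t**2) enters the sum
over [1, ∞), the kernel integral of exp(-t**2/2) enters the sum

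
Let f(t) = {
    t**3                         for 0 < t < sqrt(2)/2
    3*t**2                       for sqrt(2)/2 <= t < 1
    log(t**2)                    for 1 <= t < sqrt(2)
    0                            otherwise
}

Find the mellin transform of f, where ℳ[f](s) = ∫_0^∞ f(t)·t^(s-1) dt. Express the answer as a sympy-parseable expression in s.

(sqrt(2)/2)**s*(12*2**(s/2)*s**2*(s + 3) + 8*2**(s/2)*(s + 2)*(s + 3) + 4*2**s*s*(s + 2)*(s + 3)*log(2) - 8*2**s*(s + 2)*(s + 3) + sqrt(2)*s**2*(s + 2) - 6*s**2*(s + 3))/(4*s**2*(s + 2)*(s + 3))
  Re(s) > -3

remove the power substitution first: t**(3/2) on [0, 1/2); 3*t on [1/2, 1); log(t) on [1, 2)
the 3 pieces separated at sqrt(2)/2, 1 each add one integral
∫ t**3·t^(s-1) over [0, sqrt(2)/2)
on [sqrt(2)/2, 1): add ∫ 3*t**2·t^(s-1) dt
on [1, sqrt(2)) integrate f = log(t**2) against the kernel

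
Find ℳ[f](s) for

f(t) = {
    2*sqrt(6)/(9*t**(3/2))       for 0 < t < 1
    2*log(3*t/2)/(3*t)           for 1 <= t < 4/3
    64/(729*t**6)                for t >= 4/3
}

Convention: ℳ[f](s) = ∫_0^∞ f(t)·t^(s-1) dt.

remove the common scale on t first: t**(-3/2) on [0, 3/2); log(t)/t on [3/2, 2); t**(-6) on [2, ∞)
back out the shared t-power: 1/sqrt(t) on [0, 3/2); log(t) on [3/2, 2); t**(-5) on [2, ∞)
remove the shared t-power first: sqrt(t) on [0, 3/2); t*log(t) on [3/2, 2); t**(-4) on [2, ∞)
integrate the 3 segments split at 1, 4/3, then add the results
on [0, 1) integrate f = 2*sqrt(6)/(9*t**(3/2)) against the kernel
segment [1, 4/3) carries 2*log(3*t/2)/(3*t); integrate it
on [4/3, ∞): add ∫ 64/(729*t**6)·t^(s-1) dt

2**(2 - s)*(32*2**(2*s - 4)*(s - 6)*(s - 2)*(2*s - 3)*log(2) - 32*2**(2*s - 4)*(s - 6)*(2*s - 3) + 32*2**(2*s - 4)*(s - 6)*(2*s - 3)*log(2) - 2**(2*s - 4)*(2*s - 3)*(2*s + (s - 2)**2 - 3) - 24*3**(s - 2)*(s - 6)*(s - 2)*(2*s - 3)*log(3) + 24*3**(s - 2)*(s - 6)*(s - 2)*(2*s - 3)*log(2) - 24*3**(s - 2)*(s - 6)*(2*s - 3)*log(3) + 24*3**(s - 2)*(s - 6)*(2*s - 3)*log(2) + 24*3**(s - 2)*(s - 6)*(2*s - 3) + 16*3**(s - 2)*sqrt(6)*(s - 6)*(2*s + (s - 2)**2 - 3))/(16*(3/2)**s*(s - 6)*(2*s - 3)*(2*s + (s - 2)**2 - 3))
  3/2 < Re(s) < 6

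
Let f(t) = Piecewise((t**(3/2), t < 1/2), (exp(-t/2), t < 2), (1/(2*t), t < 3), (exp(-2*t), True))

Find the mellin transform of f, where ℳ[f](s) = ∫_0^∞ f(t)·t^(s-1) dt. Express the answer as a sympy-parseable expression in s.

(12*24**s*(s - 1)*(2*s + 3)*uppergamma(s, 1/4) - 12*24**s*(s - 1)*(2*s + 3)*uppergamma(s, 1) - 3*24**s*(2*s + 3) + 2*36**s*(2*s + 3) + 12*6**s*(s - 1)*(2*s + 3)*uppergamma(s, 6) + 6*sqrt(2)*6**s*(s - 1))/(12*12**s*(s - 1)*(2*s + 3))
  Re(s) > -3/2

linearity at 1/2, 2, 3 turns ℳ[f](s) into 4 summed integrals
over [0, 1/2), the kernel integral of t**(3/2) enters the sum
on [1/2, 2) integrate f = exp(-t/2) against the kernel
∫ over [2, 3) of 1/(2*t)·t^(s-1) joins the sum
∫ over [3, ∞) of exp(-2*t)·t^(s-1) joins the sum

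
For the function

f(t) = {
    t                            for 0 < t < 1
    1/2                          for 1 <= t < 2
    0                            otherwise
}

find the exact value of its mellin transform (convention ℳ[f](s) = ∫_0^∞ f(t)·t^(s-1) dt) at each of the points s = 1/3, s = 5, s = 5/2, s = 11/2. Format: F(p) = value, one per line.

linearity at 1 turns ℳ[f](s) into 2 summed integrals
segment 0 to 1 holds t; add its integral
∫ over [1, 2) of 1/2·t^(s-1) joins the sum

F(1/3) = -3/4 + 3*2**(1/3)/2
F(5) = 49/15
F(5/2) = 3/35 + 4*sqrt(2)/5
F(11/2) = 9/143 + 32*sqrt(2)/11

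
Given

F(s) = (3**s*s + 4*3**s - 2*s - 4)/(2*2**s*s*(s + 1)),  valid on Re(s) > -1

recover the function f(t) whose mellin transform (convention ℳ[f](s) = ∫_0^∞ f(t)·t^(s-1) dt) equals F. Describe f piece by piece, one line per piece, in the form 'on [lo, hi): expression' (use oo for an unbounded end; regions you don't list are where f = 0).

on [0, 1/2): t
on [1/2, 3/2): 2 - t

integrate the 2 segments split at 1/2, then add the results
piece [0, 1/2): integrate t against the kernel
[1/2, 3/2) adds the kernel integral of (2 - t)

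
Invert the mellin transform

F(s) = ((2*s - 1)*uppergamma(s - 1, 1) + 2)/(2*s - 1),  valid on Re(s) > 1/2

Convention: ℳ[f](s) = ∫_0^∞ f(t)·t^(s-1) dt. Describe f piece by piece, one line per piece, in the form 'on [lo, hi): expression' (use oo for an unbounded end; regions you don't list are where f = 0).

the shared t-power comes off first: sqrt(t) on [0, 1); exp(-t) on [1, ∞)
slice at 1, transform all 2 pieces, and sum them
on [0, 1): add ∫ 1/sqrt(t)·t^(s-1) dt
over [1, ∞), the kernel integral of exp(-t)/t enters the sum

on [0, 1): 1/sqrt(t)
on [1, oo): exp(-t)/t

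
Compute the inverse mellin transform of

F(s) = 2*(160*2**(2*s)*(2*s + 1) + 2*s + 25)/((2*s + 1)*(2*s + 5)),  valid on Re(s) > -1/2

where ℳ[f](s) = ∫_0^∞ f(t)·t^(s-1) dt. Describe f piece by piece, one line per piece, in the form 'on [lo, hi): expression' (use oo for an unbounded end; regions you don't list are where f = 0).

cuts at 1: linearity sums the 2 kernel integrals
the [0, 1) slice contributes ∫ 6*sqrt(t)·t^(s-1) dt
the [1, 4) slice contributes ∫ 5*t**(5/2)·t^(s-1) dt

on [0, 1): 6*sqrt(t)
on [1, 4): 5*t**(5/2)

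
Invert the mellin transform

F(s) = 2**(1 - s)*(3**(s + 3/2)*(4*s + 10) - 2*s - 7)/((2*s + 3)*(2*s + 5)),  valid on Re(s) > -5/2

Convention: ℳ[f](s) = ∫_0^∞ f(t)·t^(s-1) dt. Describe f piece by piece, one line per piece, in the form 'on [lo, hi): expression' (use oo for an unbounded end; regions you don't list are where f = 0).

the common scale on t comes off first: t**(5/2) on [0, 1); 2*t**(3/2) on [1, 3)
strip the shared t-power: t**(7/2) on [0, 1); 2*t**(5/2) on [1, 3)
peel off the shared t-power: t**(3/2) on [0, 1); 2*sqrt(t) on [1, 3)
cuts at 1/2: linearity sums the 2 kernel integrals
the [0, 1/2) slice contributes ∫ 4*sqrt(2)*t**(5/2)·t^(s-1) dt
over [1/2, 3/2), the kernel integral of 4*sqrt(2)*t**(3/2) enters the sum

on [0, 1/2): 4*sqrt(2)*t**(5/2)
on [1/2, 3/2): 4*sqrt(2)*t**(3/2)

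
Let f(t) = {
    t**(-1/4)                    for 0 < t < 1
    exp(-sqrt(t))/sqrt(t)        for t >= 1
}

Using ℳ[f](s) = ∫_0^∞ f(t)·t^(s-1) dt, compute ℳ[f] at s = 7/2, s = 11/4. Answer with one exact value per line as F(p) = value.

F(7/2) = 4/13 + 652*exp(-1)
F(11/4) = (E*(16 + 525*sqrt(pi)*erfc(1)) + 2110)*exp(-1)/40

back out the power substitution: 1/sqrt(t) on [0, 1); exp(-t)/t on [1, ∞)
strip the shared t-power: sqrt(t) on [0, 1); exp(-t) on [1, ∞)
cuts at 1: linearity sums the 2 kernel integrals
for t in [0, 1): the term is ∫ t**(-1/4)·t^(s-1)
segment [1, ∞) carries exp(-sqrt(t))/sqrt(t); integrate it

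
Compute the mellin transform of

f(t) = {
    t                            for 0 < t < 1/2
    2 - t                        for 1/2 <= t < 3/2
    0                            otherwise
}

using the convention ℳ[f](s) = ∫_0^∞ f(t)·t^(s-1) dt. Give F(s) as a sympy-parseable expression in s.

(3**s*s + 4*3**s - 2*s - 4)/(2*2**s*s*(s + 1))
  Re(s) > -1

slice at 1/2, transform all 2 pieces, and sum them
segment 0 to 1/2 holds t; add its integral
for t in [1/2, 3/2): the term is ∫ (2 - t)·t^(s-1)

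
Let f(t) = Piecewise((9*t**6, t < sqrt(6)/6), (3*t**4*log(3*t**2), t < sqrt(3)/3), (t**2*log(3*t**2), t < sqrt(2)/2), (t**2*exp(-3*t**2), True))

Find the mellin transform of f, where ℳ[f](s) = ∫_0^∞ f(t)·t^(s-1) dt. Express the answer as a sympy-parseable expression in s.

back out the shared t-power: 9*t**4 on [0, sqrt(6)/6); 3*t**2*log(3*t**2) on [sqrt(6)/6, sqrt(3)/3); log(3*t**2) on [sqrt(3)/3, sqrt(2)/2); …
undo the power substitution: 9*t**2 on [0, 1/6); 3*t*log(3*t) on [1/6, 1/3); log(3*t) on [1/3, 1/2); …
reversing the common scale on t: t**2 on [0, 1/2); t*log(t) on [1/2, 1); log(t) on [1, 3/2); …
linearity at sqrt(6)/6, sqrt(3)/3, sqrt(2)/2 turns ℳ[f](s) into 4 summed integrals
the [0, sqrt(6)/6) slice contributes ∫ 9*t**6·t^(s-1) dt
segment [sqrt(6)/6, sqrt(3)/3) carries 3*t**4*log(3*t**2); integrate it
segment sqrt(3)/3 to sqrt(2)/2 holds t**2*log(3*t**2); add its integral
piece [sqrt(2)/2, ∞): integrate t**2*exp(-3*t**2) against the kernel

(4*2**(s/2)*(s + 2)**2*(s + 6)*(4*s + (s + 2)**2 + 12)*uppergamma(s/2 + 1, 3/2) - 16*2**(s/2)*(s + 2)**2*(s + 6) + 16*2**(s/2)*(s + 6)*(4*s + (s + 2)**2 + 12) + 3**(s/2)*(s + 2)*(s + 6)*(-12*log(2) + 12*log(3))*(4*s + (s + 2)**2 + 12) - 24*3**(s/2)*(s + 6)*(4*s + (s + 2)**2 + 12) + (s + 2)**3*(s + 6)*log(4) + 4*(s + 2)**2*(s + 6)*log(2) + 4*(s + 2)**2*(s + 6) + (s + 2)**2*(4*s + (s + 2)**2 + 12))/(24*6**(s/2)*(s + 2)**2*(s + 6)*(4*s + (s + 2)**2 + 12))
  Re(s) > -6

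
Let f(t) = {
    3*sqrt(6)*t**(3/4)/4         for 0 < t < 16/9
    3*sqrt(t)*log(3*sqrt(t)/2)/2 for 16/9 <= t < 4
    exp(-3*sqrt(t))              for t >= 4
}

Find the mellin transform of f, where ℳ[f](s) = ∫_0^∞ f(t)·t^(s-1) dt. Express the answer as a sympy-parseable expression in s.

2*(-4*144**s*s*(4*s + 3)*log(2) - 2*144**s*(4*s + 3)*log(2) + 2*144**s*(4*s + 3) + 4*144**s*sqrt(2)*(4*s**2 + 4*s + 1) + 6*324**s*s*(4*s + 3)*log(3) - 3*324**s*(4*s + 3) + 3*324**s*(4*s + 3)*log(3) + 9**s*(4*s + 3)*(4*s**2 + 4*s + 1)*uppergamma(2*s, 6))/(81**s*(4*s + 3)*(4*s**2 + 4*s + 1))
  Re(s) > -3/4

strip the power substitution: 3*sqrt(6)*t**(3/2)/4 on [0, 4/3); 3*t*log(3*t/2)/2 on [4/3, 2); exp(-3*t) on [2, ∞)
strip the common scale on t: t**(3/2) on [0, 2); t*log(t) on [2, 3); exp(-2*t) on [3, ∞)
f breaks at 16/9, 4 into 3 integrals to sum
segment [0, 16/9) carries 3*sqrt(6)*t**(3/4)/4; integrate it
between 16/9 and 4 the integrand is 3*sqrt(t)*log(3*sqrt(t)/2)/2·t^(s-1)
on [4, ∞) integrate f = exp(-3*sqrt(t)) against the kernel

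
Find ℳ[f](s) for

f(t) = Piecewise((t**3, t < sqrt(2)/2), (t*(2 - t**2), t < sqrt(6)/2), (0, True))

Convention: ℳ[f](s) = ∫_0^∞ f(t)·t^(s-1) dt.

2**(-s/2 - 3/2)*(3**(s/2 + 1/2)*(s + 1) + 8*3**(s/2 + 1/2) - 2*s - 10)/((s + 1)*(s + 3))
  Re(s) > -3

back out the shared t-power: t**2 on [0, sqrt(2)/2); 2 - t**2 on [sqrt(2)/2, sqrt(6)/2)
strip the power substitution: t on [0, 1/2); 2 - t on [1/2, 3/2)
breakpoints sqrt(2)/2: one integral from each of the 2 segments
segment [0, sqrt(2)/2) carries t**3; integrate it
segment sqrt(2)/2 to sqrt(6)/2 holds t*(2 - t**2); add its integral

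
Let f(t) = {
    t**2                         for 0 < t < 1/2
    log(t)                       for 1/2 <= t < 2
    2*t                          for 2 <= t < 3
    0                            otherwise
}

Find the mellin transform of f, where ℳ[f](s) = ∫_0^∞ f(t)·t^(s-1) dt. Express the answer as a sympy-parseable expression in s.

(-16*2**(2*s)*s**2*(s + 2) + 4*2**(2*s)*s*(s + 1)*(s + 2)*log(2) - 4*2**(2*s)*(s + 1)*(s + 2) + 24*6**s*s**2*(s + 2) + s**2*(s + 1) + 4*s*(s + 1)*(s + 2)*log(2) + 4*(s + 1)*(s + 2))/(4*2**s*s**2*(s + 1)*(s + 2))
  Re(s) > -2

breakpoints 1/2, 2: one integral from each of the 3 segments
over [0, 1/2), the kernel integral of t**2 enters the sum
piece [1/2, 2): integrate log(t) against the kernel
piece [2, 3): integrate 2*t against the kernel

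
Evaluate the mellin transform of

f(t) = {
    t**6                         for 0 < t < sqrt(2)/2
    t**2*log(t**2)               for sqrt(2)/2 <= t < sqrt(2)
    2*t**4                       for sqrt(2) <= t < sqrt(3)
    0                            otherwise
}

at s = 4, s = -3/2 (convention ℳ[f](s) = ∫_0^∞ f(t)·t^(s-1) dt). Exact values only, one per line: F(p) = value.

invert the shared t-power to get t**4 on [0, sqrt(2)/2); log(t**2) on [sqrt(2)/2, sqrt(2)); 2*t**2 on [sqrt(2), sqrt(3))
reversing the power substitution: t**2 on [0, 1/2); log(t) on [1/2, 2); 2*t on [2, 3)
along the cuts sqrt(2)/2, sqrt(2), ℳ[f](s) splits into 3 integrals
∫ t**6·t^(s-1) over [0, sqrt(2)/2)
[sqrt(2)/2, sqrt(2)) adds the kernel integral of t**2*log(t**2)
over [sqrt(2), sqrt(3)), the kernel integral of 2*t**4 enters the sum

F(4) = 65*log(2)/48 + 5061/320
F(-3/2) = 2**(3/4)*(-864*sqrt(2) + log(2**(180 + 180*sqrt(2))) + 216*6**(1/4) + 725)/180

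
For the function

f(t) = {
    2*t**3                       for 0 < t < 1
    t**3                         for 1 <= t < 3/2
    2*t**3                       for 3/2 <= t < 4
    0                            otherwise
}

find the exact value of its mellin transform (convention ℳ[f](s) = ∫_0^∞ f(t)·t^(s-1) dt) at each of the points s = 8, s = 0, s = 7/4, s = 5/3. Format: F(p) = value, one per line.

summing 3 kernel integrals split by 1, 3/2 yields ℳ[f](s)
∫ over [0, 1) of 2*t**3·t^(s-1) joins the sum
the [1, 3/2) slice contributes ∫ t**3·t^(s-1) dt
segment [3/2, 4) carries 2*t**3; integrate it

F(8) = 17179694085/22528
F(0) = 335/8
F(7/4) = -81*2**(1/4)*3**(3/4)/152 + 4/19 + 4096*sqrt(2)/19
F(5/3) = -243*2**(1/3)*3**(2/3)/448 + 3/14 + 1536*2**(1/3)/7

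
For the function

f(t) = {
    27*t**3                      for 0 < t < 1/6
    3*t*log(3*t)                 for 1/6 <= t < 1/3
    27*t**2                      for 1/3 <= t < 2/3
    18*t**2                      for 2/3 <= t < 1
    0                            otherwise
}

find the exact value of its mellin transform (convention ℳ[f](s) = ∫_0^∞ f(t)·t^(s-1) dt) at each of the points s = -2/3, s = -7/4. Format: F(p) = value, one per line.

the common scale on t comes off first: t**3 on [0, 1/2); t*log(t) on [1/2, 1); 3*t**2 on [1, 2); …
remove the shared t-power first: t on [0, 1/2); log(t)/t on [1/2, 1); 3 on [1, 2); …
summing 4 kernel integrals split by 1/6, 1/3, 2/3 yields ℳ[f](s)
∫ 27*t**3·t^(s-1) over [0, 1/6)
on [1/6, 1/3) integrate f = 3*t*log(3*t) against the kernel
∫ 27*t**2·t^(s-1) over [1/3, 2/3)
∫ over [2/3, 1) of 18*t**2·t^(s-1) joins the sum

F(-2/3) = -45*3**(2/3)/4 + 3*6**(2/3)*log(2)/2 + 3*18**(1/3)/2 + 27/2 + 255*6**(2/3)/56
F(-7/4) = 6**(3/4)*(-310*2**(1/4) - 60*log(2) + 89 + 90*sqrt(2) + 180*6**(1/4))/15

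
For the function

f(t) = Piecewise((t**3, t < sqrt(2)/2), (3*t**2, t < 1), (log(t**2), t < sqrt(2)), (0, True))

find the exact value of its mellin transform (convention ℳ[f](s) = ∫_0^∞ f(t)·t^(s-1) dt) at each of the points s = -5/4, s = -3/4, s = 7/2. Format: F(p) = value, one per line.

the power substitution comes off first: t**(3/2) on [0, 1/2); 3*t on [1/2, 1); log(t) on [1, 2)
f breaks at sqrt(2)/2, 1 into 3 integrals to sum
segment [0, sqrt(2)/2) carries t**3; integrate it
segment sqrt(2)/2 to 1 holds 3*t**2; add its integral
∫ log(t**2)·t^(s-1) over [1, sqrt(2))

F(-5/4) = -2*2**(5/8) - 16*2**(3/8)/25 - 2*2**(3/8)*log(2)/5 + 2*2**(1/8)/7 + 132/25
F(-3/4) = -16*2**(5/8)/9 - 6*2**(3/8)/5 - 2*2**(5/8)*log(2)/3 + 2**(7/8)/9 + 268/45
F(7/2) = -1615*2**(3/4)/5096 - 3*2**(1/4)/44 + 4*2**(3/4)*log(2)/7 + 382/539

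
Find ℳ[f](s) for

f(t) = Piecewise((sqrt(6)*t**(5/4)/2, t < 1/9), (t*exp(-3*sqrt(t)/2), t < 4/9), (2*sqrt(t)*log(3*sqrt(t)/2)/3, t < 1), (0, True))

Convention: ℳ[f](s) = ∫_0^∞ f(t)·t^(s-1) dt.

back out the shared t-power: sqrt(6)*t**(1/4)/2 on [0, 1/9); exp(-3*sqrt(t)/2) on [1/9, 4/9); 2*log(3*sqrt(t)/2)/(3*sqrt(t)) on [4/9, 1)
strip the power substitution: sqrt(6)*sqrt(t)/2 on [0, 1/3); exp(-3*t/2) on [1/3, 2/3); 2*log(3*t/2)/(3*t) on [2/3, 1)
strip the common scale on t: sqrt(t) on [0, 1/2); exp(-t) on [1/2, 1); log(t)/t on [1, 3/2)
along the cuts 1/9, 4/9, ℳ[f](s) splits into 3 integrals
piece [0, 1/9): integrate sqrt(6)*t**(5/4)/2 against the kernel
piece [1/9, 4/9): integrate t*exp(-3*sqrt(t)/2) against the kernel
over [4/9, 1), the kernel integral of 2*sqrt(t)*log(3*sqrt(t)/2)/3 enters the sum

2*(4*2**(2*s)*(4*s + 5)*(4*s - 4*(s + 1)**2 + 3)*uppergamma(2*s + 2, 1/2) - 4*2**(2*s)*(4*s + 5)*(4*s - 4*(s + 1)**2 + 3)*uppergamma(2*s + 2, 1) - 4*2**(2*s)*(4*s + 5) + 3**(2*s)*(s + 1)*(4*s + 5)*(-12*log(3) + 12*log(2)) + 3**(2*s)*(4*s + 5)*(-6*log(2) + 6*log(3)) + 6*3**(2*s)*(4*s + 5) + sqrt(2)*(4*s - 4*(s + 1)**2 + 3))/(9*3**(2*s)*(4*s + 5)*(4*s - 4*(s + 1)**2 + 3))
  Re(s) > -5/4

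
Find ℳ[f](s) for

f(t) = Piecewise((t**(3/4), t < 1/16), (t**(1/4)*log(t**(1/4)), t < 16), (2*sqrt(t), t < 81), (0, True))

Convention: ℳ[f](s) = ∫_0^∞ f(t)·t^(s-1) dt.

(-16*2**(8*s)*(2*s + 1)*(4*s + 3) - 32*2**(8*s)*(4*s + 1)**2*(4*s + 3) + 16*256**s*(2*s + 1)*(4*s + 1)*(4*s + 3)*log(2) + 72*6**(4*s)*(4*s + 1)**2*(4*s + 3) + (2*s + 1)*(4*s + 1)**2 + 4*(2*s + 1)*(4*s + 1)*(4*s + 3)*log(2) + 4*(2*s + 1)*(4*s + 3))/(2*2**(4*s)*(2*s + 1)*(4*s + 1)**2*(4*s + 3))
  Re(s) > -3/4

undo the power substitution: t**(3/2) on [0, 1/4); sqrt(t)*log(sqrt(t)) on [1/4, 4); 2*t on [4, 9)
back out the shared t-power: t on [0, 1/4); log(sqrt(t)) on [1/4, 4); 2*sqrt(t) on [4, 9)
back out the power substitution: t**2 on [0, 1/2); log(t) on [1/2, 2); 2*t on [2, 3)
cuts at 1/16, 16: linearity sums the 3 kernel integrals
∫ t**(3/4)·t^(s-1) over [0, 1/16)
[1/16, 16) adds the kernel integral of t**(1/4)*log(t**(1/4))
∫ 2*sqrt(t)·t^(s-1) over [16, 81)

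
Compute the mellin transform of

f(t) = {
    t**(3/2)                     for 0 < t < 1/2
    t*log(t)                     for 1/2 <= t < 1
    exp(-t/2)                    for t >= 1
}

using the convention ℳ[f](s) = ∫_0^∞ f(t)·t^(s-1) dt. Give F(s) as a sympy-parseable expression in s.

summing 3 kernel integrals split by 1/2, 1 yields ℳ[f](s)
between 0 and 1/2 the integrand is t**(3/2)·t^(s-1)
the [1/2, 1) slice contributes ∫ t*log(t)·t^(s-1) dt
segment [1, ∞) carries exp(-t/2); integrate it

(2*2**(2*s)*(2*s + 3)*(s**2 + 2*s + 1)*uppergamma(s, 1/2) - 2*2**s*(2*s + 3) + s*(2*s + 3)*log(2) + 2*s + (2*s + 3)*log(2) + sqrt(2)*(s**2 + 2*s + 1) + 3)/(2*2**s*(2*s + 3)*(s**2 + 2*s + 1))
  Re(s) > -3/2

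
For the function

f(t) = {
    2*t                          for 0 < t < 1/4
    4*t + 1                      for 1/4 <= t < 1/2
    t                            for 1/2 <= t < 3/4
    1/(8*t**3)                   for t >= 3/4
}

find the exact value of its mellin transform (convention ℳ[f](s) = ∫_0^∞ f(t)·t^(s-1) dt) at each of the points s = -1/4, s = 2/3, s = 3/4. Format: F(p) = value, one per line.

back out the common scale on t: t on [0, 1/2); 2*t + 1 on [1/2, 1); t/2 on [1, 3/2); …
cuts at 1/4, 1/2, 3/4: linearity sums the 4 kernel integrals
segment [0, 1/4) carries 2*t; integrate it
piece [1/4, 1/2): integrate (4*t + 1) against the kernel
over [1/2, 3/4), the kernel integral of t enters the sum
over [3/4, ∞), the kernel integral of 1/(8*t**3) enters the sum

F(-1/4) = sqrt(2)*(-1053*2**(3/4) + 383*3**(3/4) + 3510)/1053
F(2/3) = 2**(2/3)*(-2268 + 727*3**(2/3) + 3024*2**(2/3))/5040
F(3/4) = sqrt(2)*(-2754 + 953*3**(3/4) + 3726*2**(3/4))/6804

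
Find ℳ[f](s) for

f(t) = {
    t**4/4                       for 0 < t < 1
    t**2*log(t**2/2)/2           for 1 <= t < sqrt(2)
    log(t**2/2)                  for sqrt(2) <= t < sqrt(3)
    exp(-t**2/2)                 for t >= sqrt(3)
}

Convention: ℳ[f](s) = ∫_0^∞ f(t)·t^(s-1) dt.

(2*2**(s/2)*s**2*(s + 4)*(s**2 + 4*s + 4)*uppergamma(s/2, 3/2) - 8*2**(s/2)*s**2*(s + 4) + 8*2**(s/2)*(s + 4)*(s**2 + 4*s + 4) + 3**(s/2)*s*(s + 4)*(-4*log(2) + 4*log(3))*(s**2 + 4*s + 4) - 8*3**(s/2)*(s + 4)*(s**2 + 4*s + 4) + s**3*(s + 4)*log(4) + 4*s**2*(s + 4)*log(2) + 4*s**2*(s + 4) + s**2*(s**2 + 4*s + 4))/(4*s**2*(s + 4)*(s**2 + 4*s + 4))
  Re(s) > -4

strip the common scale on t: 4*t**4 on [0, 1/2); 2*t**2*log(2*t**2) on [1/2, sqrt(2)/2); log(2*t**2) on [sqrt(2)/2, sqrt(3)/2); …
back out the power substitution: 4*t**2 on [0, 1/4); 2*t*log(2*t) on [1/4, 1/2); log(2*t) on [1/2, 3/4); …
the common scale on t comes off first: t**2 on [0, 1/2); t*log(t) on [1/2, 1); log(t) on [1, 3/2); …
breakpoints 1, sqrt(2), sqrt(3): one integral from each of the 4 segments
∫ over [0, 1) of t**4/4·t^(s-1) joins the sum
for t in [1, sqrt(2)): the term is ∫ t**2*log(t**2/2)/2·t^(s-1)
over [sqrt(2), sqrt(3)), the kernel integral of log(t**2/2) enters the sum
the [sqrt(3), ∞) slice contributes ∫ exp(-t**2/2)·t^(s-1) dt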